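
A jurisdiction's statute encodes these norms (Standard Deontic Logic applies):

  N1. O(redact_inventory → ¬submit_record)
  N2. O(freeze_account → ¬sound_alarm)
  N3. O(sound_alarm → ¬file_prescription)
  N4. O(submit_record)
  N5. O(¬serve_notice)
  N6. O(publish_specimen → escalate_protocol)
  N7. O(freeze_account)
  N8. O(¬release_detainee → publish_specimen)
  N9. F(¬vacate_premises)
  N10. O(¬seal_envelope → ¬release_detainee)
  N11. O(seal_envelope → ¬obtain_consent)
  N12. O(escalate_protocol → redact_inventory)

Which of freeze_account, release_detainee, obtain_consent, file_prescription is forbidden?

From premise 4 we have O(submit_record).
The contrapositive of premise 1 (O(redact_inventory → ¬submit_record)) is O(submit_record → ¬redact_inventory), and O(submit_record) is already established, so O(¬redact_inventory).
The contrapositive of premise 12 (O(escalate_protocol → redact_inventory)) is O(¬redact_inventory → ¬escalate_protocol), and O(¬redact_inventory) is already established, so O(¬escalate_protocol).
The contrapositive of premise 6 (O(publish_specimen → escalate_protocol)) is O(¬escalate_protocol → ¬publish_specimen), and O(¬escalate_protocol) is already established, so O(¬publish_specimen).
Premise 8, O(¬release_detainee → publish_specimen), contraposes to O(¬publish_specimen → release_detainee); with O(¬publish_specimen) we get O(release_detainee).
Premise 10 is O(¬seal_envelope → ¬release_detainee); contrapositively O(release_detainee → seal_envelope). Since O(release_detainee) holds, K gives O(seal_envelope).
From O(seal_envelope) and premise 11, O(seal_envelope → ¬obtain_consent), we obtain O(¬obtain_consent).
So O(¬obtain_consent) holds, i.e. obtain_consent is forbidden. None of the other listed options is forbidden under the premises.

obtain_consent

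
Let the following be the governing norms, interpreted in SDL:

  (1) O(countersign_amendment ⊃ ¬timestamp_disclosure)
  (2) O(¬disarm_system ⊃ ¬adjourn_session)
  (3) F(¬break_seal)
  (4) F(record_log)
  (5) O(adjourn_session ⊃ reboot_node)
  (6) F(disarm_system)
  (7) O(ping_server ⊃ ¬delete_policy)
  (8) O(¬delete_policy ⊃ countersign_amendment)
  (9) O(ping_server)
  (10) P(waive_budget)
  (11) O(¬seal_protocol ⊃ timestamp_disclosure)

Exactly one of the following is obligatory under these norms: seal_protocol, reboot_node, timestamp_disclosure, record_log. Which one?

seal_protocol

Premise 9 gives O(ping_server).
From O(ping_server) and premise 7, O(ping_server ⊃ ¬delete_policy), we obtain O(¬delete_policy).
With premise 8, O(¬delete_policy ⊃ countersign_amendment), the K-axiom yields O(countersign_amendment).
From O(countersign_amendment) and premise 1, O(countersign_amendment ⊃ ¬timestamp_disclosure), we obtain O(¬timestamp_disclosure).
Premise 11 is O(¬seal_protocol ⊃ timestamp_disclosure); contrapositively O(¬timestamp_disclosure ⊃ seal_protocol). Since O(¬timestamp_disclosure) holds, K gives O(seal_protocol).
So O(seal_protocol) holds — seal_protocol is obligatory. None of the other listed options is made obligatory by any chain of premises.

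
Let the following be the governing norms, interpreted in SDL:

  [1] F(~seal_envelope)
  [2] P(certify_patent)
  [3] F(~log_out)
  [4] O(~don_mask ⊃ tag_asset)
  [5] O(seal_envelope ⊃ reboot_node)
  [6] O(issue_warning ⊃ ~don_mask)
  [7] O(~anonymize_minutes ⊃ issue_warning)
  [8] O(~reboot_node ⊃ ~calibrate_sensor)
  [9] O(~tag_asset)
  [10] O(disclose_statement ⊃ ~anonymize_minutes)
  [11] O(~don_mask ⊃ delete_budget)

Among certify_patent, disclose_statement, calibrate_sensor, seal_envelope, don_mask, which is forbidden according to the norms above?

disclose_statement

From premise 9 we have O(~tag_asset).
Premise 4, O(~don_mask ⊃ tag_asset), contraposes to O(~tag_asset ⊃ don_mask); with O(~tag_asset) we get O(don_mask).
Premise 6 is O(issue_warning ⊃ ~don_mask); contrapositively O(don_mask ⊃ ~issue_warning). Since O(don_mask) holds, K gives O(~issue_warning).
Premise 7, O(~anonymize_minutes ⊃ issue_warning), contraposes to O(~issue_warning ⊃ anonymize_minutes); with O(~issue_warning) we get O(anonymize_minutes).
Premise 10, O(disclose_statement ⊃ ~anonymize_minutes), contraposes to O(anonymize_minutes ⊃ ~disclose_statement); with O(anonymize_minutes) we get O(~disclose_statement).
So O(~disclose_statement) holds, i.e. disclose_statement is forbidden. None of the other listed options is forbidden under the premises.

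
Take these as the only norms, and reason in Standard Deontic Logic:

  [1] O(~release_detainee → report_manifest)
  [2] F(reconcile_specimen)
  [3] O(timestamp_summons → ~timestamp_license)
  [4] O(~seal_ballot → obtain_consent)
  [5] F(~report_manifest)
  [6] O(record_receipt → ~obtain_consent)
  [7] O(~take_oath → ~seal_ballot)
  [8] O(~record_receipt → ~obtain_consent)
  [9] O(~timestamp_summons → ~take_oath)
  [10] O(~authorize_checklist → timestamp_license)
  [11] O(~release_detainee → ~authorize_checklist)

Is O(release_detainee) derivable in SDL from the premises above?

By case analysis on record_receipt: premise 6 gives O(record_receipt → ~obtain_consent) and premise 8 gives O(~record_receipt → ~obtain_consent), so O(~obtain_consent) either way.
Premise 4 is O(~seal_ballot → obtain_consent); contrapositively O(~obtain_consent → seal_ballot). Since O(~obtain_consent) holds, K gives O(seal_ballot).
Premise 7 is O(~take_oath → ~seal_ballot); contrapositively O(seal_ballot → take_oath). Since O(seal_ballot) holds, K gives O(take_oath).
Premise 9, O(~timestamp_summons → ~take_oath), contraposes to O(take_oath → timestamp_summons); with O(take_oath) we get O(timestamp_summons).
Premise 3 is O(timestamp_summons → ~timestamp_license); since O(timestamp_summons), deontic closure gives O(~timestamp_license).
Premise 10 is O(~authorize_checklist → timestamp_license); contrapositively O(~timestamp_license → authorize_checklist). Since O(~timestamp_license) holds, K gives O(authorize_checklist).
The contrapositive of premise 11 (O(~release_detainee → ~authorize_checklist)) is O(authorize_checklist → release_detainee), and O(authorize_checklist) is already established, so O(release_detainee).
Premises 1, 2, 5 do not contribute to this derivation.
So O(release_detainee) follows.

Yes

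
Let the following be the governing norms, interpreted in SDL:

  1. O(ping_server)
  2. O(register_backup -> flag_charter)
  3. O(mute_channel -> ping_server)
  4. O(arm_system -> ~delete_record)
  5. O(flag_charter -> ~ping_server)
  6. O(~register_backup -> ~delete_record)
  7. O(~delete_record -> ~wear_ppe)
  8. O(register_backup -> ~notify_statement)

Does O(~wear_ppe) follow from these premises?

Premise 1 states O(ping_server) outright.
Premise 5, O(flag_charter -> ~ping_server), contraposes to O(ping_server -> ~flag_charter); with O(ping_server) we get O(~flag_charter).
The contrapositive of premise 2 (O(register_backup -> flag_charter)) is O(~flag_charter -> ~register_backup), and O(~flag_charter) is already established, so O(~register_backup).
With premise 6, O(~register_backup -> ~delete_record), the K-axiom yields O(~delete_record).
Premise 7 is O(~delete_record -> ~wear_ppe); since O(~delete_record), deontic closure gives O(~wear_ppe).
Premises 3, 4, 8 do not contribute to this derivation.
So O(~wear_ppe) follows.

Yes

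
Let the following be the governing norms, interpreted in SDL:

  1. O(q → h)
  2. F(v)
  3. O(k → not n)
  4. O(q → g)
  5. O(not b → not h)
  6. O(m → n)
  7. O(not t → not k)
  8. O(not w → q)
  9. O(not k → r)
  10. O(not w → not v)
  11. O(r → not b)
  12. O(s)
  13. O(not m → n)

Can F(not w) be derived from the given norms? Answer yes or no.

Yes

Premises 13 and 6 cover both cases: O(not m → n) and O(m → n). Since not m ∨ m is a tautology, O(n) follows.
The contrapositive of premise 3 (O(k → not n)) is O(n → not k), and O(n) is already established, so O(not k).
From O(not k) and premise 9, O(not k → r), we obtain O(r).
Applying K to premise 11 (O(r → not b)) and O(r) yields O(not b).
Premise 5 is O(not b → not h); since O(not b), deontic closure gives O(not h).
Premise 1 is O(q → h); contrapositively O(not h → not q). Since O(not h) holds, K gives O(not q).
Premise 8 is O(not w → q); contrapositively O(not q → w). Since O(not q) holds, K gives O(w).
Premises 2, 4, 7, 10, 12 do not contribute to this derivation.
So O(w) holds, i.e. F(not w). The claim follows.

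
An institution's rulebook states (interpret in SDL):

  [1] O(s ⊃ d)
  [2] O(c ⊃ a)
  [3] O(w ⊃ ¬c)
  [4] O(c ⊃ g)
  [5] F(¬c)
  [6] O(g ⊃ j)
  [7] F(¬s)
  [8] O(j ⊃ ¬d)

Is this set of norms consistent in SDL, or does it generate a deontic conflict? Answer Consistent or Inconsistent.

Inconsistent

Premise 7 is F(¬s), i.e. O(s).
Premise 1 is O(s ⊃ d); since O(s), deontic closure gives O(d).
The contrapositive of premise 8 (O(j ⊃ ¬d)) is O(d ⊃ ¬j), and O(d) is already established, so O(¬j).
Premise 6, O(g ⊃ j), contraposes to O(¬j ⊃ ¬g); with O(¬j) we get O(¬g).
Premise 4 is O(c ⊃ g); contrapositively O(¬g ⊃ ¬c). Since O(¬g) holds, K gives O(¬c).
However, F(¬c) at premise 5 amounts to O(c).
We now have both O(¬c) and O(c) — c is simultaneously obligatory and forbidden, violating the D-axiom.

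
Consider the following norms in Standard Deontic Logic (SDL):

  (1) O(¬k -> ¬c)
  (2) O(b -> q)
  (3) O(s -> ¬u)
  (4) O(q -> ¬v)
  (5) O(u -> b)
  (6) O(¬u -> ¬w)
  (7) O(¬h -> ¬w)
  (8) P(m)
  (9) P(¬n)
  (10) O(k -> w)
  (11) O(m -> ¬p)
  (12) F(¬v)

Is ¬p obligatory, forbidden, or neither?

Premise 11 is O(m -> ¬p), but O(m) is not derivable from the premises (the permission P(m) asserts only ¬O(¬m), not O(m)), so it does not yield O(¬p).
No premise or chain of K-axiom applications forces O(¬p), and none forces O(p). So ¬p is neither obligatory nor forbidden under these norms.

Neither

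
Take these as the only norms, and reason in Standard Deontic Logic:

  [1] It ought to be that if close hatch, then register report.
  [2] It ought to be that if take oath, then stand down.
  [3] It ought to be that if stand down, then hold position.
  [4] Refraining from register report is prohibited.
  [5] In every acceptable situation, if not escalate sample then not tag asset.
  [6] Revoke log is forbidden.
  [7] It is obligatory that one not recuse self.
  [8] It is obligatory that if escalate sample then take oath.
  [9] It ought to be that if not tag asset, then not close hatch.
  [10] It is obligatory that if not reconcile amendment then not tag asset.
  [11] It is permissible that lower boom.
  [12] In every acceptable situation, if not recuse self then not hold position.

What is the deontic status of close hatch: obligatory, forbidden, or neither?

Forbidden

Premise 7 gives O(¬recuse_self).
From O(¬recuse_self) and premise 12, O(¬recuse_self → ¬hold_position), we obtain O(¬hold_position).
Premise 3 is O(stand_down → hold_position); contrapositively O(¬hold_position → ¬stand_down). Since O(¬hold_position) holds, K gives O(¬stand_down).
Premise 2, O(take_oath → stand_down), contraposes to O(¬stand_down → ¬take_oath); with O(¬stand_down) we get O(¬take_oath).
Premise 8, O(escalate_sample → take_oath), contraposes to O(¬take_oath → ¬escalate_sample); with O(¬take_oath) we get O(¬escalate_sample).
From O(¬escalate_sample) and premise 5, O(¬escalate_sample → ¬tag_asset), we obtain O(¬tag_asset).
Premise 9 is O(¬tag_asset → ¬close_hatch); since O(¬tag_asset), deontic closure gives O(¬close_hatch).
Premises 1, 4, 6, 10, 11 do not contribute to this derivation.
Thus O(¬close_hatch), which is F(close_hatch): close_hatch is forbidden.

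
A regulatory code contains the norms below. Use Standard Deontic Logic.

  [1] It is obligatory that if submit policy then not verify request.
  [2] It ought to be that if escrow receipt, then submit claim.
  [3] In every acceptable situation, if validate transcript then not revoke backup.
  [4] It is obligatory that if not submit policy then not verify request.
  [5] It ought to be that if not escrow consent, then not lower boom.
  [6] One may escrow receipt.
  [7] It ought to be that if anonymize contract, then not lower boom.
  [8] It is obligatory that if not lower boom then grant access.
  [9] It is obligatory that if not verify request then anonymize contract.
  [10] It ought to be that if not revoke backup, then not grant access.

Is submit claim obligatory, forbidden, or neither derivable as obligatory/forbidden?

Premise 2 is O(escrow_receipt → submit_claim), but O(escrow_receipt) is not derivable from the premises (the permission P(escrow_receipt) asserts only ¬O(¬escrow_receipt), not O(escrow_receipt)), so it does not yield O(submit_claim).
No premise or chain of K-axiom applications forces O(submit_claim), and none forces O(¬submit_claim). So submit_claim is neither obligatory nor forbidden under these norms.

Neither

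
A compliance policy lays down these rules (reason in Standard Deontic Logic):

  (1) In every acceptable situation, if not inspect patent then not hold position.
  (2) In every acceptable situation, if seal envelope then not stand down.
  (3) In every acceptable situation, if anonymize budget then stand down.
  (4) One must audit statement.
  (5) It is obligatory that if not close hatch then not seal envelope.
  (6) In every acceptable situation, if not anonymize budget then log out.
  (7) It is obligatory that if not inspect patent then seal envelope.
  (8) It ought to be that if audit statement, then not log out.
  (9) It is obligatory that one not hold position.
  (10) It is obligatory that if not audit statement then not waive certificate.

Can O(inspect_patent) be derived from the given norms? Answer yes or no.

Yes

Premise 4 gives O(audit_statement).
From O(audit_statement) and premise 8, O(audit_statement → ¬log_out), we obtain O(¬log_out).
Premise 6, O(¬anonymize_budget → log_out), contraposes to O(¬log_out → anonymize_budget); with O(¬log_out) we get O(anonymize_budget).
From O(anonymize_budget) and premise 3, O(anonymize_budget → stand_down), we obtain O(stand_down).
Premise 2, O(seal_envelope → ¬stand_down), contraposes to O(stand_down → ¬seal_envelope); with O(stand_down) we get O(¬seal_envelope).
Premise 7 is O(¬inspect_patent → seal_envelope); contrapositively O(¬seal_envelope → inspect_patent). Since O(¬seal_envelope) holds, K gives O(inspect_patent).
Premises 1, 5, 9, 10 do not contribute to this derivation.
So O(inspect_patent) follows.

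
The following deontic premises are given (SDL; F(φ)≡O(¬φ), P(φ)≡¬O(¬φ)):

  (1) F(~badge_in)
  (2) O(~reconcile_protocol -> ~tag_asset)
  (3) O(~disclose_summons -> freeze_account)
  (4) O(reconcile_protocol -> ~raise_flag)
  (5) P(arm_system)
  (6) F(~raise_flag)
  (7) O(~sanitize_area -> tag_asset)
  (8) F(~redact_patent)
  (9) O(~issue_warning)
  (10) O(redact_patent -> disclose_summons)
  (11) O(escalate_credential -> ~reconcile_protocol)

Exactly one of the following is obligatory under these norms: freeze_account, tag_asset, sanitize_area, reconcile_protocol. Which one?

sanitize_area

Premise 6 is F(~raise_flag), i.e. O(raise_flag).
Premise 4, O(reconcile_protocol -> ~raise_flag), contraposes to O(raise_flag -> ~reconcile_protocol); with O(raise_flag) we get O(~reconcile_protocol).
Premise 2 is O(~reconcile_protocol -> ~tag_asset); since O(~reconcile_protocol), deontic closure gives O(~tag_asset).
Premise 7 is O(~sanitize_area -> tag_asset); contrapositively O(~tag_asset -> sanitize_area). Since O(~tag_asset) holds, K gives O(sanitize_area).
So O(sanitize_area) holds — sanitize_area is obligatory. None of the other listed options is made obligatory by any chain of premises.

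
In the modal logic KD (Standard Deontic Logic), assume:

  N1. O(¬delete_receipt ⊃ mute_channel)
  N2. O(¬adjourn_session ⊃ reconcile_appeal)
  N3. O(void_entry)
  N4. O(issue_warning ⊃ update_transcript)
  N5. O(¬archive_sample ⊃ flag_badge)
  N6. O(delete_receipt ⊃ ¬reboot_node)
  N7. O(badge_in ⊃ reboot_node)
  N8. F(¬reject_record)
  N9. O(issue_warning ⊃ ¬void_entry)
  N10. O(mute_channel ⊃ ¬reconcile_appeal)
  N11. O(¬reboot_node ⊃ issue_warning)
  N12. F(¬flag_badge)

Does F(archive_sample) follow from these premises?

Premise 5 is O(¬archive_sample ⊃ flag_badge); even if O(flag_badge) held, inferring O(¬archive_sample) would be affirming the consequent — invalid.
No other premise forces O(¬archive_sample). An ideal world satisfying every premise can still have archive_sample true, so F(archive_sample) is not derivable.

No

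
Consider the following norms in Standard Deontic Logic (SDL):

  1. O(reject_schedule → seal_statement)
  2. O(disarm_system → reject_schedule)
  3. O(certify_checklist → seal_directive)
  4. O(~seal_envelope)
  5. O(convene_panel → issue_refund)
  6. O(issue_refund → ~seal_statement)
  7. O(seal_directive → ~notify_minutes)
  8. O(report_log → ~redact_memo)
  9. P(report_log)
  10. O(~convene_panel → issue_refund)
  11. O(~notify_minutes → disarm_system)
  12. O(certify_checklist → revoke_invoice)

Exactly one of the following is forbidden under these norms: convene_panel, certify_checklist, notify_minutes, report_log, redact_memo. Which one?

certify_checklist

By case analysis on convene_panel: premise 5 gives O(convene_panel → issue_refund) and premise 10 gives O(~convene_panel → issue_refund), so O(issue_refund) either way.
With premise 6, O(issue_refund → ~seal_statement), the K-axiom yields O(~seal_statement).
Premise 1, O(reject_schedule → seal_statement), contraposes to O(~seal_statement → ~reject_schedule); with O(~seal_statement) we get O(~reject_schedule).
Premise 2, O(disarm_system → reject_schedule), contraposes to O(~reject_schedule → ~disarm_system); with O(~reject_schedule) we get O(~disarm_system).
Premise 11 is O(~notify_minutes → disarm_system); contrapositively O(~disarm_system → notify_minutes). Since O(~disarm_system) holds, K gives O(notify_minutes).
Premise 7, O(seal_directive → ~notify_minutes), contraposes to O(notify_minutes → ~seal_directive); with O(notify_minutes) we get O(~seal_directive).
Premise 3 is O(certify_checklist → seal_directive); contrapositively O(~seal_directive → ~certify_checklist). Since O(~seal_directive) holds, K gives O(~certify_checklist).
So O(~certify_checklist) holds, i.e. certify_checklist is forbidden. None of the other listed options is forbidden under the premises.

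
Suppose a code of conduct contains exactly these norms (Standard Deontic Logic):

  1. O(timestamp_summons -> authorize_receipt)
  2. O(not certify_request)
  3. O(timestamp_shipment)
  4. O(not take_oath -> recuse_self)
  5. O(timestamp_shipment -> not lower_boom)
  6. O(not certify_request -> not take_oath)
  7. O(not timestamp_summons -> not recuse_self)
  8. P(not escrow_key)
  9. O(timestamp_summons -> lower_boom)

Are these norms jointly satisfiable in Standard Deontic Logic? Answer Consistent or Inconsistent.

Inconsistent

From premise 3 we have O(timestamp_shipment).
From O(timestamp_shipment) and premise 5, O(timestamp_shipment -> not lower_boom), we obtain O(not lower_boom).
Premise 9 is O(timestamp_summons -> lower_boom); contrapositively O(not lower_boom -> not timestamp_summons). Since O(not lower_boom) holds, K gives O(not timestamp_summons).
From O(not timestamp_summons) and premise 7, O(not timestamp_summons -> not recuse_self), we obtain O(not recuse_self).
Premise 4 is O(not take_oath -> recuse_self); contrapositively O(not recuse_self -> take_oath). Since O(not recuse_self) holds, K gives O(take_oath).
The contrapositive of premise 6 (O(not certify_request -> not take_oath)) is O(take_oath -> certify_request), and O(take_oath) is already established, so O(certify_request).
But premise 2 directly asserts O(not certify_request).
We now have both O(certify_request) and O(not certify_request) — certify_request is simultaneously obligatory and forbidden, violating the D-axiom.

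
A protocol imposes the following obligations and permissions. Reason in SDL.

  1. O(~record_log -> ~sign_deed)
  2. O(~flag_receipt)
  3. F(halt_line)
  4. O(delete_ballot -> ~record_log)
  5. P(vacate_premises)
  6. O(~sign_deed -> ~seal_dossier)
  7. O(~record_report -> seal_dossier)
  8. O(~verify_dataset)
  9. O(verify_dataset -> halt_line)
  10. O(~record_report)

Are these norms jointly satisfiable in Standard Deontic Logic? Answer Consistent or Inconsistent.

Premise 9 is O(verify_dataset -> halt_line), but O(verify_dataset) is not derivable from the premises, so it does not yield O(halt_line).
So O(halt_line) is not derivable, and the apparent clash with O(~halt_line) does not arise.
A world satisfying every obligation exists (e.g. delete_ballot=false, flag_receipt=false, halt_line=false, record_log=true, record_report=false, seal_dossier=true, sign_deed=true, vacate_premises=false, verify_dataset=false); no atom is both obligatory and forbidden, so the set is consistent.

Consistent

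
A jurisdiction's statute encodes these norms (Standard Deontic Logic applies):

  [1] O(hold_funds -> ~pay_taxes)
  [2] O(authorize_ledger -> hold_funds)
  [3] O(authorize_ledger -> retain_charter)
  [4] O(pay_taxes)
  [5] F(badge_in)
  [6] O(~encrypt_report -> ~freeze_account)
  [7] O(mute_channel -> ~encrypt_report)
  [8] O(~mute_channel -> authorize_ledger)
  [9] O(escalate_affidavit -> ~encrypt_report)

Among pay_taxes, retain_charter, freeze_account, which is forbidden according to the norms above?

From premise 4 we have O(pay_taxes).
Premise 1 is O(hold_funds -> ~pay_taxes); contrapositively O(pay_taxes -> ~hold_funds). Since O(pay_taxes) holds, K gives O(~hold_funds).
The contrapositive of premise 2 (O(authorize_ledger -> hold_funds)) is O(~hold_funds -> ~authorize_ledger), and O(~hold_funds) is already established, so O(~authorize_ledger).
Premise 8 is O(~mute_channel -> authorize_ledger); contrapositively O(~authorize_ledger -> mute_channel). Since O(~authorize_ledger) holds, K gives O(mute_channel).
From O(mute_channel) and premise 7, O(mute_channel -> ~encrypt_report), we obtain O(~encrypt_report).
Applying K to premise 6 (O(~encrypt_report -> ~freeze_account)) and O(~encrypt_report) yields O(~freeze_account).
So O(~freeze_account) holds, i.e. freeze_account is forbidden. None of the other listed options is forbidden under the premises.

freeze_account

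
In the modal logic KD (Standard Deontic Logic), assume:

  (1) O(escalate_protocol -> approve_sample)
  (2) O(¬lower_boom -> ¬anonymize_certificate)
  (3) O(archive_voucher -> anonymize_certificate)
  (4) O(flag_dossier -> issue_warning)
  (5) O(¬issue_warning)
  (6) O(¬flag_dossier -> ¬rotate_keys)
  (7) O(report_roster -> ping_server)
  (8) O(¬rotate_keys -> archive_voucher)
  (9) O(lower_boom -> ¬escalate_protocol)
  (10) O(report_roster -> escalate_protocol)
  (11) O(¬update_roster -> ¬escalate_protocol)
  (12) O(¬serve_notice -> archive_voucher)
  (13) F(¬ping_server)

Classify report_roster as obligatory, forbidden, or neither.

Forbidden

Premise 5 states O(¬issue_warning) outright.
Premise 4, O(flag_dossier -> issue_warning), contraposes to O(¬issue_warning -> ¬flag_dossier); with O(¬issue_warning) we get O(¬flag_dossier).
Applying K to premise 6 (O(¬flag_dossier -> ¬rotate_keys)) and O(¬flag_dossier) yields O(¬rotate_keys).
With premise 8, O(¬rotate_keys -> archive_voucher), the K-axiom yields O(archive_voucher).
Premise 3 is O(archive_voucher -> anonymize_certificate); since O(archive_voucher), deontic closure gives O(anonymize_certificate).
The contrapositive of premise 2 (O(¬lower_boom -> ¬anonymize_certificate)) is O(anonymize_certificate -> lower_boom), and O(anonymize_certificate) is already established, so O(lower_boom).
From O(lower_boom) and premise 9, O(lower_boom -> ¬escalate_protocol), we obtain O(¬escalate_protocol).
Premise 10, O(report_roster -> escalate_protocol), contraposes to O(¬escalate_protocol -> ¬report_roster); with O(¬escalate_protocol) we get O(¬report_roster).
Premises 1, 7, 11, 12, 13 do not contribute to this derivation.
Thus O(¬report_roster), which is F(report_roster): report_roster is forbidden.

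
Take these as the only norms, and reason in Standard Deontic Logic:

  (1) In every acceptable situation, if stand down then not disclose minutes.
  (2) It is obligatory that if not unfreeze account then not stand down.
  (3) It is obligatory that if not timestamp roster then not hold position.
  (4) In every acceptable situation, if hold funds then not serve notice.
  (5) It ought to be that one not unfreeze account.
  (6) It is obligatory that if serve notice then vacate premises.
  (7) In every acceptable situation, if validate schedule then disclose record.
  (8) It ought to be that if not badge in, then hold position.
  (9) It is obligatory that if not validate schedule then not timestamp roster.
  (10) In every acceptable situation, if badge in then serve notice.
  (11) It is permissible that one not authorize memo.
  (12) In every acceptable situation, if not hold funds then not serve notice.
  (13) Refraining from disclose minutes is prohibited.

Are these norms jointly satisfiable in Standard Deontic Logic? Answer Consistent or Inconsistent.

Consistent

Premise 1 is O(stand_down → ¬disclose_minutes), but O(stand_down) is not derivable from the premises, so it does not yield O(¬disclose_minutes).
So O(¬disclose_minutes) is not derivable, and the apparent clash with O(disclose_minutes) does not arise.
A world satisfying every obligation exists (e.g. authorize_memo=false, badge_in=false, disclose_minutes=true, disclose_record=true, hold_funds=false, hold_position=true, serve_notice=false, stand_down=false, timestamp_roster=true, unfreeze_account=false, vacate_premises=false, validate_schedule=true); no atom is both obligatory and forbidden, so the set is consistent.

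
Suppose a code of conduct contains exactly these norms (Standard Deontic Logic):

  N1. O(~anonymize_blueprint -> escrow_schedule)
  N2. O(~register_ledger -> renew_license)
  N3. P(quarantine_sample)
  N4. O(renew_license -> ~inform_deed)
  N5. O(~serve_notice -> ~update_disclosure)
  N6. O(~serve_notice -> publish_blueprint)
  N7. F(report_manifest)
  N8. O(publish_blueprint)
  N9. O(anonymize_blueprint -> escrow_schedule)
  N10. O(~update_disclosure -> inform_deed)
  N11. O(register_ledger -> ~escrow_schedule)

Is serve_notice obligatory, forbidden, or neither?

Premises 1 and 9 cover both cases: O(~anonymize_blueprint -> escrow_schedule) and O(anonymize_blueprint -> escrow_schedule). Since ~anonymize_blueprint ∨ anonymize_blueprint is a tautology, O(escrow_schedule) follows.
Premise 11 is O(register_ledger -> ~escrow_schedule); contrapositively O(escrow_schedule -> ~register_ledger). Since O(escrow_schedule) holds, K gives O(~register_ledger).
Premise 2 is O(~register_ledger -> renew_license); since O(~register_ledger), deontic closure gives O(renew_license).
With premise 4, O(renew_license -> ~inform_deed), the K-axiom yields O(~inform_deed).
Premise 10 is O(~update_disclosure -> inform_deed); contrapositively O(~inform_deed -> update_disclosure). Since O(~inform_deed) holds, K gives O(update_disclosure).
The contrapositive of premise 5 (O(~serve_notice -> ~update_disclosure)) is O(update_disclosure -> serve_notice), and O(update_disclosure) is already established, so O(serve_notice).
Premises 3, 6, 7, 8 do not contribute to this derivation.
Hence serve_notice is obligatory.

Obligatory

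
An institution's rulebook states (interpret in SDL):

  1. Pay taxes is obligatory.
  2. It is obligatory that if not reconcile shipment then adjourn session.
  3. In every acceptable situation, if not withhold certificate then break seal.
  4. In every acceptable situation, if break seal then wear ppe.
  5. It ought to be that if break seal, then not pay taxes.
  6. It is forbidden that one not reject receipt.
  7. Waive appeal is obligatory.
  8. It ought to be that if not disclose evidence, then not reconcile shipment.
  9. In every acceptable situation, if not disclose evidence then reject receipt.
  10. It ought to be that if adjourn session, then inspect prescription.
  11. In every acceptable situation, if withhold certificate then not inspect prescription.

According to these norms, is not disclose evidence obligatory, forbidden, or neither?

Premise 1 gives O(pay_taxes).
Premise 5, O(break_seal → ¬pay_taxes), contraposes to O(pay_taxes → ¬break_seal); with O(pay_taxes) we get O(¬break_seal).
Premise 3, O(¬withhold_certificate → break_seal), contraposes to O(¬break_seal → withhold_certificate); with O(¬break_seal) we get O(withhold_certificate).
Premise 11 is O(withhold_certificate → ¬inspect_prescription); since O(withhold_certificate), deontic closure gives O(¬inspect_prescription).
The contrapositive of premise 10 (O(adjourn_session → inspect_prescription)) is O(¬inspect_prescription → ¬adjourn_session), and O(¬inspect_prescription) is already established, so O(¬adjourn_session).
Premise 2 is O(¬reconcile_shipment → adjourn_session); contrapositively O(¬adjourn_session → reconcile_shipment). Since O(¬adjourn_session) holds, K gives O(reconcile_shipment).
Premise 8 is O(¬disclose_evidence → ¬reconcile_shipment); contrapositively O(reconcile_shipment → disclose_evidence). Since O(reconcile_shipment) holds, K gives O(disclose_evidence).
Premises 4, 6, 7, 9 do not contribute to this derivation.
Thus O(disclose_evidence), which is F(¬disclose_evidence): ¬disclose_evidence is forbidden.

Forbidden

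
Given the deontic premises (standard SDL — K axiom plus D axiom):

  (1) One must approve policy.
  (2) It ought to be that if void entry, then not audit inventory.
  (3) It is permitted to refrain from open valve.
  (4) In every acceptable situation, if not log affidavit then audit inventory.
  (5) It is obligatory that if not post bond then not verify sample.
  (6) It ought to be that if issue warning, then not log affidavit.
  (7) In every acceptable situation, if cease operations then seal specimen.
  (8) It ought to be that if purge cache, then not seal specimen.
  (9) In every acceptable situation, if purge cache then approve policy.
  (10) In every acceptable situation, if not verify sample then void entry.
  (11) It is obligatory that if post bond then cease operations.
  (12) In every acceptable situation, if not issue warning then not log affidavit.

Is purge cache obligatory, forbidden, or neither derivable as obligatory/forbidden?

Forbidden

Premises 12 and 6 are O(¬issue_warning → ¬log_affidavit) and O(issue_warning → ¬log_affidavit); every ideal world satisfies ¬issue_warning or issue_warning, so in either case ¬log_affidavit holds — hence O(¬log_affidavit).
Applying K to premise 4 (O(¬log_affidavit → audit_inventory)) and O(¬log_affidavit) yields O(audit_inventory).
Premise 2 is O(void_entry → ¬audit_inventory); contrapositively O(audit_inventory → ¬void_entry). Since O(audit_inventory) holds, K gives O(¬void_entry).
Premise 10 is O(¬verify_sample → void_entry); contrapositively O(¬void_entry → verify_sample). Since O(¬void_entry) holds, K gives O(verify_sample).
Premise 5 is O(¬post_bond → ¬verify_sample); contrapositively O(verify_sample → post_bond). Since O(verify_sample) holds, K gives O(post_bond).
From O(post_bond) and premise 11, O(post_bond → cease_operations), we obtain O(cease_operations).
From O(cease_operations) and premise 7, O(cease_operations → seal_specimen), we obtain O(seal_specimen).
Premise 8, O(purge_cache → ¬seal_specimen), contraposes to O(seal_specimen → ¬purge_cache); with O(seal_specimen) we get O(¬purge_cache).
Premises 1, 3, 9 do not contribute to this derivation.
Thus O(¬purge_cache), which is F(purge_cache): purge_cache is forbidden.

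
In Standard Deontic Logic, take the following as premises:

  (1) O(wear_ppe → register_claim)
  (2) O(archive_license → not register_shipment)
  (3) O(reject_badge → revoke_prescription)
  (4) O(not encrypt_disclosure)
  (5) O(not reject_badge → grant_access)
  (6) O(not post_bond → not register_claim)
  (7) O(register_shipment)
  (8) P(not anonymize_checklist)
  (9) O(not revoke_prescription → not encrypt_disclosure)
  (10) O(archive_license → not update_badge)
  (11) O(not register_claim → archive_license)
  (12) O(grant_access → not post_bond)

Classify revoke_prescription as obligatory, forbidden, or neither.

Obligatory

Premise 7 states O(register_shipment) outright.
Premise 2 is O(archive_license → not register_shipment); contrapositively O(register_shipment → not archive_license). Since O(register_shipment) holds, K gives O(not archive_license).
Premise 11, O(not register_claim → archive_license), contraposes to O(not archive_license → register_claim); with O(not archive_license) we get O(register_claim).
Premise 6, O(not post_bond → not register_claim), contraposes to O(register_claim → post_bond); with O(register_claim) we get O(post_bond).
Premise 12, O(grant_access → not post_bond), contraposes to O(post_bond → not grant_access); with O(post_bond) we get O(not grant_access).
Premise 5 is O(not reject_badge → grant_access); contrapositively O(not grant_access → reject_badge). Since O(not grant_access) holds, K gives O(reject_badge).
From O(reject_badge) and premise 3, O(reject_badge → revoke_prescription), we obtain O(revoke_prescription).
Premises 1, 4, 8, 9, 10 do not contribute to this derivation.
Hence revoke_prescription is obligatory.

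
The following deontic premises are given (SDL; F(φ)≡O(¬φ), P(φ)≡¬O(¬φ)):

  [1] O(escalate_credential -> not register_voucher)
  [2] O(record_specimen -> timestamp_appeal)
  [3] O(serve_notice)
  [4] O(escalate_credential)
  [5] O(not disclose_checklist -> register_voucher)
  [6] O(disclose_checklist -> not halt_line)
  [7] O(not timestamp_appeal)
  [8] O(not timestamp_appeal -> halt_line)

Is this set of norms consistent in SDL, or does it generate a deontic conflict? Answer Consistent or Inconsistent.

Inconsistent

Premise 4 states O(escalate_credential) outright.
Applying K to premise 1 (O(escalate_credential -> not register_voucher)) and O(escalate_credential) yields O(not register_voucher).
Premise 5, O(not disclose_checklist -> register_voucher), contraposes to O(not register_voucher -> disclose_checklist); with O(not register_voucher) we get O(disclose_checklist).
From O(disclose_checklist) and premise 6, O(disclose_checklist -> not halt_line), we obtain O(not halt_line).
The contrapositive of premise 8 (O(not timestamp_appeal -> halt_line)) is O(not halt_line -> timestamp_appeal), and O(not halt_line) is already established, so O(timestamp_appeal).
However, premise 7 gives O(not timestamp_appeal).
We now have both O(timestamp_appeal) and O(not timestamp_appeal) — timestamp_appeal is simultaneously obligatory and forbidden, violating the D-axiom.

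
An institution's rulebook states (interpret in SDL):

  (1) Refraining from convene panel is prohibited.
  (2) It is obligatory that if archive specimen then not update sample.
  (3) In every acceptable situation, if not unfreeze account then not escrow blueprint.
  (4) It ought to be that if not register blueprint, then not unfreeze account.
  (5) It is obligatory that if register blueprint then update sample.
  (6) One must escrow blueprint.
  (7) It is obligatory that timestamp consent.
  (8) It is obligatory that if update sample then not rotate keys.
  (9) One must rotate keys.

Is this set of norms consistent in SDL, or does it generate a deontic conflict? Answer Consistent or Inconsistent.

Inconsistent

Premise 9 gives O(rotate_keys).
Premise 8, O(update_sample → ¬rotate_keys), contraposes to O(rotate_keys → ¬update_sample); with O(rotate_keys) we get O(¬update_sample).
The contrapositive of premise 5 (O(register_blueprint → update_sample)) is O(¬update_sample → ¬register_blueprint), and O(¬update_sample) is already established, so O(¬register_blueprint).
Premise 4 is O(¬register_blueprint → ¬unfreeze_account); since O(¬register_blueprint), deontic closure gives O(¬unfreeze_account).
From O(¬unfreeze_account) and premise 3, O(¬unfreeze_account → ¬escrow_blueprint), we obtain O(¬escrow_blueprint).
But premise 6 directly asserts O(escrow_blueprint).
We now have both O(¬escrow_blueprint) and O(escrow_blueprint) — escrow_blueprint is simultaneously obligatory and forbidden, violating the D-axiom.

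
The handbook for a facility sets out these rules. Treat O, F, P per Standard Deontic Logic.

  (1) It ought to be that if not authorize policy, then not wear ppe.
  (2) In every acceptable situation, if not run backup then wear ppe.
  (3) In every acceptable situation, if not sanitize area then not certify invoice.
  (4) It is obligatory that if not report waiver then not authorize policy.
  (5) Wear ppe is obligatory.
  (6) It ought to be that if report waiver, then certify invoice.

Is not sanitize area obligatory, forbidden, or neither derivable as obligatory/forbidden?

Forbidden

From premise 5 we have O(wear_ppe).
Premise 1 is O(¬authorize_policy → ¬wear_ppe); contrapositively O(wear_ppe → authorize_policy). Since O(wear_ppe) holds, K gives O(authorize_policy).
Premise 4 is O(¬report_waiver → ¬authorize_policy); contrapositively O(authorize_policy → report_waiver). Since O(authorize_policy) holds, K gives O(report_waiver).
From O(report_waiver) and premise 6, O(report_waiver → certify_invoice), we obtain O(certify_invoice).
The contrapositive of premise 3 (O(¬sanitize_area → ¬certify_invoice)) is O(certify_invoice → sanitize_area), and O(certify_invoice) is already established, so O(sanitize_area).
Premise 2 does not contribute to this derivation.
Thus O(sanitize_area), which is F(¬sanitize_area): ¬sanitize_area is forbidden.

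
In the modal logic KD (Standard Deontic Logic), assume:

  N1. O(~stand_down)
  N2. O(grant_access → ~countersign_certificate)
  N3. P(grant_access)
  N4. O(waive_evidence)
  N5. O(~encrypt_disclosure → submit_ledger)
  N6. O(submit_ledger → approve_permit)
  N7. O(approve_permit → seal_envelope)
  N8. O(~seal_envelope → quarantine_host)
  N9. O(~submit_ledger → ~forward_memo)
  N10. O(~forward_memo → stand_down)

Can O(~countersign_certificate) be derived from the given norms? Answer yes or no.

Premise 2 is O(grant_access → ~countersign_certificate), but O(grant_access) is not derivable from the premises (the permission P(grant_access) asserts only ~O(~grant_access), not O(grant_access)), so it does not yield O(~countersign_certificate).
No other premise forces O(~countersign_certificate). An ideal world satisfying every premise can still have ~countersign_certificate false, so O(~countersign_certificate) is not derivable.

No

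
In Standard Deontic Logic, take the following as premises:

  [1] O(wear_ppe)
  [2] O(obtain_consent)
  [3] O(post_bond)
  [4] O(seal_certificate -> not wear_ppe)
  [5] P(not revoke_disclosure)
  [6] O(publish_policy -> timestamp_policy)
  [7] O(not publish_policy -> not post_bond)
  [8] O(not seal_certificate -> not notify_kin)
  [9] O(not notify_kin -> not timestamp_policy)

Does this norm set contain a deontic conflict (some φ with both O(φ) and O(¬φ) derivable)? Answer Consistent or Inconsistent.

Premise 3 gives O(post_bond).
Premise 7 is O(not publish_policy -> not post_bond); contrapositively O(post_bond -> publish_policy). Since O(post_bond) holds, K gives O(publish_policy).
From O(publish_policy) and premise 6, O(publish_policy -> timestamp_policy), we obtain O(timestamp_policy).
Premise 9 is O(not notify_kin -> not timestamp_policy); contrapositively O(timestamp_policy -> notify_kin). Since O(timestamp_policy) holds, K gives O(notify_kin).
The contrapositive of premise 8 (O(not seal_certificate -> not notify_kin)) is O(notify_kin -> seal_certificate), and O(notify_kin) is already established, so O(seal_certificate).
Premise 4 is O(seal_certificate -> not wear_ppe); since O(seal_certificate), deontic closure gives O(not wear_ppe).
Yet premise 1 states O(wear_ppe).
We now have both O(not wear_ppe) and O(wear_ppe) — wear_ppe is simultaneously obligatory and forbidden, violating the D-axiom.

Inconsistent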